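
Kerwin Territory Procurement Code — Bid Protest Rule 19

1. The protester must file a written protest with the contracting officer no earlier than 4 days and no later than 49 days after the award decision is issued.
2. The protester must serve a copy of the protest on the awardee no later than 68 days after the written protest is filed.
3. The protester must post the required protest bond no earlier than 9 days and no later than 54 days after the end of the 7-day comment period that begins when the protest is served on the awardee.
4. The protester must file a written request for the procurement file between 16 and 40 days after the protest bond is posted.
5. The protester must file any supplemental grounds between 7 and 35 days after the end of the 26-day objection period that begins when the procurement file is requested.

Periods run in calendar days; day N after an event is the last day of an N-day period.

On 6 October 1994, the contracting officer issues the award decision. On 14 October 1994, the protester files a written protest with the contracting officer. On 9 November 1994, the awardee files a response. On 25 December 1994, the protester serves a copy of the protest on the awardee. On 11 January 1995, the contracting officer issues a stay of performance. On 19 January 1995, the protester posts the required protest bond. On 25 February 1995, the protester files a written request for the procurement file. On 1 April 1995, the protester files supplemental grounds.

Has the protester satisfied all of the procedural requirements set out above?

(1) the permitted window runs from 6 October 1994 + 4 = 10 October 1994 to 6 October 1994 + 49 = 24 November 1994; done 14 October 1994, which is between those dates.
(2) due by 14 October 1994 + 68 days = 21 December 1994; done 25 December 1994 — 4 days late.
Later steps need not be reached.

No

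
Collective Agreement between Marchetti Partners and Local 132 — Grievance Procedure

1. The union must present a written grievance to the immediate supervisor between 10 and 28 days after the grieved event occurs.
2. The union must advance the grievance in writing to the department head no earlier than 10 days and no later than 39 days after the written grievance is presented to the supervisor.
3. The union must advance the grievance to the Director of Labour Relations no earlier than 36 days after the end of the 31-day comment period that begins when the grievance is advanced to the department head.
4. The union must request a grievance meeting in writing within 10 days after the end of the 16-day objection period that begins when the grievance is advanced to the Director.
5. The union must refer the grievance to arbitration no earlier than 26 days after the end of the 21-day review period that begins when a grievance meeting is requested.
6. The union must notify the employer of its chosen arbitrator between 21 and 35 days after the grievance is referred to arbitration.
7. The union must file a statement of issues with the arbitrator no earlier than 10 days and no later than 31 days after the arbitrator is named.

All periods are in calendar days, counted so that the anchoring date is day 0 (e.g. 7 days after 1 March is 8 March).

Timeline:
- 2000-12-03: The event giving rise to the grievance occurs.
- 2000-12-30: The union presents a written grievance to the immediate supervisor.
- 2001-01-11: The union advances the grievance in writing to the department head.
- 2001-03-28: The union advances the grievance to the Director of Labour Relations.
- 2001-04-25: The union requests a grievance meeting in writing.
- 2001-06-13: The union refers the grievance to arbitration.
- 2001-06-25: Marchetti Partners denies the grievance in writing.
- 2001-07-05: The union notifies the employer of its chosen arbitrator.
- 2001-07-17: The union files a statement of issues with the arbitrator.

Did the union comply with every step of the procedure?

Step 1: the window is 10–28 days after 2000-12-03 (when the grieved event occurs), so 2000-12-13 through 2000-12-31; done 2000-12-30, which is between those dates.
Step 2: the window is 10–39 days after 2000-12-30 (when the written grievance is presented to the supervisor), so 2001-01-09 through 2001-02-07; done 2001-01-11, which is between those dates.
Step 3: the earliest permitted date is 36 days after 2001-02-11 (end of the 31-day comment period, which began when the grievance is advanced to the department head on 2001-01-11), i.e. 2001-03-19; done 2001-03-28 — permitted.
Step 4: 10 days after 2001-04-13 (end of the 16-day objection period, which began when the grievance is advanced to the Director on 2001-03-28) is 2001-04-23; 2001-04-25 misses that deadline by 2 days.
The procedure was therefore not followed at step 4.

No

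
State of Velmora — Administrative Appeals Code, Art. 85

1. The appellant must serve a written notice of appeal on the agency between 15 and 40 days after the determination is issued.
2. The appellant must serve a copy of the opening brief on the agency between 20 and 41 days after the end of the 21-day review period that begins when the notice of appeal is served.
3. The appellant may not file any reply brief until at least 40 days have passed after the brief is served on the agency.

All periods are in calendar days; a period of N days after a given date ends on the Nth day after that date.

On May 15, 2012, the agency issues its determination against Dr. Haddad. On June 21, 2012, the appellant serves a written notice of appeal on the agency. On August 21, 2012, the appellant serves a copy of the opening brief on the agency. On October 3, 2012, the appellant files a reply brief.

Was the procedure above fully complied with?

Step 1 — 15 and 40 days from May 15, 2012 (when the determination is issued) are May 30, 2012 and June 24, 2012 respectively; done June 21, 2012, which is between those dates.
Step 2 — 20 and 41 days from July 12, 2012 (end of the 21-day review period, which began when the notice of appeal is served on June 21, 2012) are August 1, 2012 and August 22, 2012 respectively; done August 21, 2012 — within the window.
Step 3 — must wait 40 days from August 21, 2012 (when the brief is served on the agency), so not before September 30, 2012; done October 3, 2012, after the minimum wait.

Yes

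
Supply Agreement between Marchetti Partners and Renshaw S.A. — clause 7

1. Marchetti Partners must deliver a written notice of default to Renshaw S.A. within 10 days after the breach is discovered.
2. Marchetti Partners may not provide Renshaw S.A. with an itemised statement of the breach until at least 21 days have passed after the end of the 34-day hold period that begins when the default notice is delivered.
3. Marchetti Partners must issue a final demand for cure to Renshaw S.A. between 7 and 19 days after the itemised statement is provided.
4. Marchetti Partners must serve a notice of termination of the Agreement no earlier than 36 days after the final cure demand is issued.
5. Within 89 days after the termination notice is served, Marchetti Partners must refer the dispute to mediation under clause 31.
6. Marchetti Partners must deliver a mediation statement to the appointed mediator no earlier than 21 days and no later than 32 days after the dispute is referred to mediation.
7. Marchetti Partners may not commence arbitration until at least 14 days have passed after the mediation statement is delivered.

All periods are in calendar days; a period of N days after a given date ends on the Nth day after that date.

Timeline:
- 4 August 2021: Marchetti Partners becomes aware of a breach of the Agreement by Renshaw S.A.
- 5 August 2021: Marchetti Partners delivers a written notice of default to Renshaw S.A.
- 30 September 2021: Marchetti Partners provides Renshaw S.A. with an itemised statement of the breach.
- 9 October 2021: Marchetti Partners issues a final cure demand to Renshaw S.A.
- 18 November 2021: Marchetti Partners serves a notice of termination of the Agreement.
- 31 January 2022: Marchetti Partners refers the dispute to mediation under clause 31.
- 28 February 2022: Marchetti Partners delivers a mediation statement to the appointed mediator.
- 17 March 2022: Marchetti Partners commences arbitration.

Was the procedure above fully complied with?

Yes

Step 1 — counting 10 days from 4 August 2021 (when the breach is discovered) gives a deadline of 14 August 2021; 5 August 2021 is within that limit.
Step 2 — must wait 21 days from 8 September 2021 (end of the 34-day hold period, which began when the default notice is delivered on 5 August 2021), so not before 29 September 2021; 30 September 2021 is on or after that date.
Step 3 — 7 and 19 days from 30 September 2021 (when the itemised statement is provided) are 7 October 2021 and 19 October 2021 respectively; done 9 October 2021 — within the window.
Step 4 — must wait 36 days from 9 October 2021 (when the final cure demand is issued), so not before 14 November 2021; done 18 November 2021, after the minimum wait.
Step 5 — counting 89 days from 18 November 2021 (when the termination notice is served) gives a deadline of 15 February 2022; completed 31 January 2022, before the deadline.
Step 6 — 21 and 32 days from 31 January 2022 (when the dispute is referred to mediation) are 21 February 2022 and 4 March 2022 respectively; done 28 February 2022 — within the window.
Step 7 — must wait 14 days from 28 February 2022 (when the mediation statement is delivered), so not before 14 March 2022; done 17 March 2022 — permitted.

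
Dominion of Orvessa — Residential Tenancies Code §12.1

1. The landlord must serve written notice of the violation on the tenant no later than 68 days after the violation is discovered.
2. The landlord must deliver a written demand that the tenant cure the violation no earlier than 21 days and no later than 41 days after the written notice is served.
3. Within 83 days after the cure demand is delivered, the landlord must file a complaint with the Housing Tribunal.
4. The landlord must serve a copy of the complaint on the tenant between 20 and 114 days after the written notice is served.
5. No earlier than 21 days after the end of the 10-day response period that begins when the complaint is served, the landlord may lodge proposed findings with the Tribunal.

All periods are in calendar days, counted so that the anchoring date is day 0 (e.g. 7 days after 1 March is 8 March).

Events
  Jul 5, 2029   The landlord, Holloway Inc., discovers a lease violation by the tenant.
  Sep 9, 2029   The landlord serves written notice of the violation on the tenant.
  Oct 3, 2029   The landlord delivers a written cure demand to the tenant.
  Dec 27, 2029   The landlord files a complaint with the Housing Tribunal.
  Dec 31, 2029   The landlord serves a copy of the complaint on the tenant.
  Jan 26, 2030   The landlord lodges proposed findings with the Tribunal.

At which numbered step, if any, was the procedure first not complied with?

Step 1: 68 days after Jul 5, 2029 (when the violation is discovered) is Sep 11, 2029; done Sep 9, 2029 — timely.
Step 2: the window is 21–41 days after Sep 9, 2029 (when the written notice is served), so Sep 30, 2029 through Oct 20, 2029; Oct 3, 2029 falls inside that range.
Step 3: 83 days after Oct 3, 2029 (when the cure demand is delivered) is Dec 25, 2029; Dec 27, 2029 misses that deadline by 2 days.

Step 3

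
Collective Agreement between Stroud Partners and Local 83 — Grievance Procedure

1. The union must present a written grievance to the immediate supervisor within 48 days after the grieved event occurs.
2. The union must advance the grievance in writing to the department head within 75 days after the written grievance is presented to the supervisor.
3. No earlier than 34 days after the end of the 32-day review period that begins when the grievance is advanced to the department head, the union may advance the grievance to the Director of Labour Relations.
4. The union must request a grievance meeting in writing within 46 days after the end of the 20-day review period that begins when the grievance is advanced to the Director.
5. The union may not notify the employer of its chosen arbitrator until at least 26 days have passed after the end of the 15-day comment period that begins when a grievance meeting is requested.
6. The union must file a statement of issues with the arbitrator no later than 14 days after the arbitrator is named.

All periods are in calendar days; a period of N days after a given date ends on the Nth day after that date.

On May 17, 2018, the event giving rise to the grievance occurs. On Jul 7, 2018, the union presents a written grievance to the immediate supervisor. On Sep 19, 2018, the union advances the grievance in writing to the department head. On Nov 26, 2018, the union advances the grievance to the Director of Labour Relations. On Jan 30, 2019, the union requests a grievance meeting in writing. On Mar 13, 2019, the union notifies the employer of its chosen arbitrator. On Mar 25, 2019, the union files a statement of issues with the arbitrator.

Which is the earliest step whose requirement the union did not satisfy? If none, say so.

Step 1 — counting 48 days from May 17, 2018 (when the grieved event occurs) gives a deadline of Jul 4, 2018; done Jul 7, 2018 — 3 days late.
The analysis stops there.

Step 1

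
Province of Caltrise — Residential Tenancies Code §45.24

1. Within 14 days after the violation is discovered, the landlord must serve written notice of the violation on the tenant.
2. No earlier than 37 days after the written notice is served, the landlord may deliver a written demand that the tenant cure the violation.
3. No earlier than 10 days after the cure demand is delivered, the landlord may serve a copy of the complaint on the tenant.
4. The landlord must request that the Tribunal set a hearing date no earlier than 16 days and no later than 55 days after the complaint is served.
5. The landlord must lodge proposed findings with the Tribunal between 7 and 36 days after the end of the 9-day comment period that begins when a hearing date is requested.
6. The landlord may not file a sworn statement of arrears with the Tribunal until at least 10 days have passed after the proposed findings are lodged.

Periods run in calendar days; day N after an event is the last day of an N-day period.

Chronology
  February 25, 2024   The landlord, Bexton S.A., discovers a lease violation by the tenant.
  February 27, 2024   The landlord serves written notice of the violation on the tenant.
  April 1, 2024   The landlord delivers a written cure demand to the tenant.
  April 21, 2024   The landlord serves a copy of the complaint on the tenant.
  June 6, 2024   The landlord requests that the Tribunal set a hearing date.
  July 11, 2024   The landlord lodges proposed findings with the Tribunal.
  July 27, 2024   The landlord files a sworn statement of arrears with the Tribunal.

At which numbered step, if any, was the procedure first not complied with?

(1) due by February 25, 2024 + 14 days = March 10, 2024; February 27, 2024 is within that limit.
(2) permitted from February 27, 2024 + 37 days = April 4, 2024 onward; done April 1, 2024 — 3 days too early.

Step 2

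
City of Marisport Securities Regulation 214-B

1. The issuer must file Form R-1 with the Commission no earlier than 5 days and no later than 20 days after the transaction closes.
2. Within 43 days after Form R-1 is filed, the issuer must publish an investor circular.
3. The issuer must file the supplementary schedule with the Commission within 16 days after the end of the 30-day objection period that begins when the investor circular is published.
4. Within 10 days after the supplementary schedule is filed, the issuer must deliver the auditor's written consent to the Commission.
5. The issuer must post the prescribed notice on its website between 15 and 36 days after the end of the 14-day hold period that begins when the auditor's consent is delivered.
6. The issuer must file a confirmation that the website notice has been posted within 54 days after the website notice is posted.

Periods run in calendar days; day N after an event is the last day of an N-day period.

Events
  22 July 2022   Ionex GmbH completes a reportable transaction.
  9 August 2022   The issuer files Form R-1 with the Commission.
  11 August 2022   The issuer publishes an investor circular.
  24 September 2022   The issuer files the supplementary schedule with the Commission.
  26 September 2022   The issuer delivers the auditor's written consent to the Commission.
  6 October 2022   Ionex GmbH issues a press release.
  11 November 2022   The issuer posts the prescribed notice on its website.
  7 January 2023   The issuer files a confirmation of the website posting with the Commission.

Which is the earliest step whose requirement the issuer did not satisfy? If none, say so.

(1) the permitted window runs from 22 July 2022 + 5 = 27 July 2022 to 22 July 2022 + 20 = 11 August 2022; done 9 August 2022 — within the window.
(2) due by 9 August 2022 + 43 days = 21 September 2022; done 11 August 2022 — timely.
(3) due by 10 September 2022 + 16 days = 26 September 2022; completed 24 September 2022, before the deadline.
(4) due by 24 September 2022 + 10 days = 4 October 2022; 26 September 2022 is within that limit.
(5) the permitted window runs from 10 October 2022 + 15 = 25 October 2022 to 10 October 2022 + 36 = 15 November 2022; done 11 November 2022, which is between those dates.
(6) due by 11 November 2022 + 54 days = 4 January 2023; done 7 January 2023 — 3 days late.
The analysis stops there.

Step 6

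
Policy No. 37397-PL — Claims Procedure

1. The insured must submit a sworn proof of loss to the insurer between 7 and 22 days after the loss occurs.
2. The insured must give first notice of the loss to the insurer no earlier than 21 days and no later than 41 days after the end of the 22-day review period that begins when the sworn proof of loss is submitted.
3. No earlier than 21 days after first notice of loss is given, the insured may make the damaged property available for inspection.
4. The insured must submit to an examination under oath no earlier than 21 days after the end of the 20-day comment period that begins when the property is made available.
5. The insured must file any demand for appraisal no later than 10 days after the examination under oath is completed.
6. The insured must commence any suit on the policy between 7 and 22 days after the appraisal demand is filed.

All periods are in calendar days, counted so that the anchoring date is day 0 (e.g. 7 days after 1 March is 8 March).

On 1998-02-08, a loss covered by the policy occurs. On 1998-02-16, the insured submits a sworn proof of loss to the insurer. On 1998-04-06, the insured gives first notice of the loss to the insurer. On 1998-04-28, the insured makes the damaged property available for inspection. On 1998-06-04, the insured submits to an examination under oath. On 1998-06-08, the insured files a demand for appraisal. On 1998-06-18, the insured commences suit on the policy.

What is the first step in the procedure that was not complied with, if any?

Step 4

(1) the permitted window runs from 1998-02-08 + 7 = 1998-02-15 to 1998-02-08 + 22 = 1998-03-02; done 1998-02-16, which is between those dates.
(2) the permitted window runs from 1998-03-10 + 21 = 1998-03-31 to 1998-03-10 + 41 = 1998-04-20; 1998-04-06 falls inside that range.
(3) permitted from 1998-04-06 + 21 days = 1998-04-27 onward; done 1998-04-28, after the minimum wait.
(4) permitted from 1998-05-18 + 21 days = 1998-06-08 onward; acted on 1998-06-04, 4 days prematurely.
That is the first point of non-compliance.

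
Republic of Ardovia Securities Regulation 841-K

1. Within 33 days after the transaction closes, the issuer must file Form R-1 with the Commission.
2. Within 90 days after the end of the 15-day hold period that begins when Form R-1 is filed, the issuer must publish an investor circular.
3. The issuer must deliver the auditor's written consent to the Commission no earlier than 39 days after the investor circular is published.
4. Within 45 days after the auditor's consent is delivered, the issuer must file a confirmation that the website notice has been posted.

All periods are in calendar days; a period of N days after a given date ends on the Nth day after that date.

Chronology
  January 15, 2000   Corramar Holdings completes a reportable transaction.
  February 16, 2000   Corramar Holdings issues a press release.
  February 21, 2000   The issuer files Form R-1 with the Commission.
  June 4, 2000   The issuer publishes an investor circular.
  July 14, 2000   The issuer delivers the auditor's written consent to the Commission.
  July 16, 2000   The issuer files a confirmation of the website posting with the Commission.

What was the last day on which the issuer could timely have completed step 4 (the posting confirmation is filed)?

Step 4 runs from July 14, 2000, when the auditor's consent is delivered. 45 days after July 14, 2000 is August 28, 2000.

August 28, 2000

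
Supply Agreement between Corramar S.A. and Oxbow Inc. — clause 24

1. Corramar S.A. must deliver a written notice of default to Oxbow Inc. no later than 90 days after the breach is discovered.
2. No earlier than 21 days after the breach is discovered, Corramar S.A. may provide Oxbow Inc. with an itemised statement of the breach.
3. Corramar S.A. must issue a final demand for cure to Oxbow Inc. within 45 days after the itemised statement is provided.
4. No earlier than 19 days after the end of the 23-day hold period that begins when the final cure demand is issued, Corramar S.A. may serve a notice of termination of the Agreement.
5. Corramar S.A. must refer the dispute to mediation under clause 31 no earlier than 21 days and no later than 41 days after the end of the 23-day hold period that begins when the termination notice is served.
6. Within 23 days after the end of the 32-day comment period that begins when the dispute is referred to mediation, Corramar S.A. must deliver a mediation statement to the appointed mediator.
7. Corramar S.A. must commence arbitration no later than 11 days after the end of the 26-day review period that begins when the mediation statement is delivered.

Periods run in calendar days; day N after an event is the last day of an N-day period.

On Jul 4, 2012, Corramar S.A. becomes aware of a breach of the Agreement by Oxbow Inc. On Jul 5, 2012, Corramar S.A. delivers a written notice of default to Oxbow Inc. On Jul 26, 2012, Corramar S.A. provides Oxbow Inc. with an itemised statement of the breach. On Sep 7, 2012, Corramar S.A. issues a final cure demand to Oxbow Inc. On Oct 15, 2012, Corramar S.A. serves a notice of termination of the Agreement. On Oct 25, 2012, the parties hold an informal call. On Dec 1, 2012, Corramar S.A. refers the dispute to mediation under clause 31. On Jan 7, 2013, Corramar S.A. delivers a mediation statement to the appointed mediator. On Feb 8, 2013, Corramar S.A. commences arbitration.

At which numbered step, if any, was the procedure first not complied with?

Step 4

Step 1 — counting 90 days from Jul 4, 2012 (when the breach is discovered) gives a deadline of Oct 2, 2012; done Jul 5, 2012 — timely.
Step 2 — must wait 21 days from Jul 4, 2012 (when the breach is discovered), so not before Jul 25, 2012; Jul 26, 2012 is on or after that date.
Step 3 — counting 45 days from Jul 26, 2012 (when the itemised statement is provided) gives a deadline of Sep 9, 2012; completed Sep 7, 2012, before the deadline.
Step 4 — must wait 19 days from Sep 30, 2012 (end of the 23-day hold period, which began when the final cure demand is issued on Sep 7, 2012), so not before Oct 19, 2012; Oct 15, 2012 is 4 days before the earliest permitted date.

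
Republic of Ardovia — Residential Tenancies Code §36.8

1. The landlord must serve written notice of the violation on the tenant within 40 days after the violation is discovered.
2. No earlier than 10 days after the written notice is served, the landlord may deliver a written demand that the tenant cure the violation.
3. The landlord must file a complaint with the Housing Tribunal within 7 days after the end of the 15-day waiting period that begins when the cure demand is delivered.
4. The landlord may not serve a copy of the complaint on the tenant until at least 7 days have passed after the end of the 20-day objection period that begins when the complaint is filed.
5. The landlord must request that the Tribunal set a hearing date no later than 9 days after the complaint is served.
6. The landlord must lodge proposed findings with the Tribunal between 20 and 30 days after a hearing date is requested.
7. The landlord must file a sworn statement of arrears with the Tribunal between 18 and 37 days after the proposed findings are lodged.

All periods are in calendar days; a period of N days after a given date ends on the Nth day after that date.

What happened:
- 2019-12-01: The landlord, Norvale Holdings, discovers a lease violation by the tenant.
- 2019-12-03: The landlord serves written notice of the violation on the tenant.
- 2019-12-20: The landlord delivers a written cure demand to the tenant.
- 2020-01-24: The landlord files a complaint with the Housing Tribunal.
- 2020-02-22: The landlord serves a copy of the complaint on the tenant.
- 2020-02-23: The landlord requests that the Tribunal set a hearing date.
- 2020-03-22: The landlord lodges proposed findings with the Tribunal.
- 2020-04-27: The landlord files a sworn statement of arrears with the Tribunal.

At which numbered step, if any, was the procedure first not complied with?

Step 1 — counting 40 days from 2019-12-01 (when the violation is discovered) gives a deadline of 2020-01-10; 2019-12-03 is within that limit.
Step 2 — must wait 10 days from 2019-12-03 (when the written notice is served), so not before 2019-12-13; done 2019-12-20 — permitted.
Step 3 — counting 7 days from 2020-01-04 (end of the 15-day waiting period, which began when the cure demand is delivered on 2019-12-20) gives a deadline of 2020-01-11; 2020-01-24 misses that deadline by 13 days.

Step 3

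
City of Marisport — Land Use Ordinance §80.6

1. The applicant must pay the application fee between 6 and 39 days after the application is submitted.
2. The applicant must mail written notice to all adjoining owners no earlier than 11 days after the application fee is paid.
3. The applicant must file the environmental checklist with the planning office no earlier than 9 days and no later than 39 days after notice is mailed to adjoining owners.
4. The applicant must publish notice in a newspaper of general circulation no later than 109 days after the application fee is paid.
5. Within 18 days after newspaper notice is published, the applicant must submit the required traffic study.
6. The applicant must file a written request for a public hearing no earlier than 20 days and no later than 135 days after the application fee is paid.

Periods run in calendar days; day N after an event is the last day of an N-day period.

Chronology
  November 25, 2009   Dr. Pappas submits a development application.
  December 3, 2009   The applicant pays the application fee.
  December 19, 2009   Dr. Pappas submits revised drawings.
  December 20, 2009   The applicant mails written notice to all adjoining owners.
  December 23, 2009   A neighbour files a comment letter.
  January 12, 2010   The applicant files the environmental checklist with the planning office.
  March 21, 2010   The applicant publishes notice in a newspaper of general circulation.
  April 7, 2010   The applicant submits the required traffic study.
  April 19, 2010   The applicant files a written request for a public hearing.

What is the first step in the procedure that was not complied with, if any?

(1) the permitted window runs from November 25, 2009 + 6 = December 1, 2009 to November 25, 2009 + 39 = January 3, 2010; done December 3, 2009 — within the window.
(2) permitted from December 3, 2009 + 11 days = December 14, 2009 onward; done December 20, 2009 — permitted.
(3) the permitted window runs from December 20, 2009 + 9 = December 29, 2009 to December 20, 2009 + 39 = January 28, 2010; done January 12, 2010, which is between those dates.
(4) due by December 3, 2009 + 109 days = March 22, 2010; done March 21, 2010 — timely.
(5) due by March 21, 2010 + 18 days = April 8, 2010; April 7, 2010 is within that limit.
(6) the permitted window runs from December 3, 2009 + 20 = December 23, 2009 to December 3, 2009 + 135 = April 17, 2010; April 19, 2010 is 2 days past the end of the window.
Later steps need not be reached.

Step 6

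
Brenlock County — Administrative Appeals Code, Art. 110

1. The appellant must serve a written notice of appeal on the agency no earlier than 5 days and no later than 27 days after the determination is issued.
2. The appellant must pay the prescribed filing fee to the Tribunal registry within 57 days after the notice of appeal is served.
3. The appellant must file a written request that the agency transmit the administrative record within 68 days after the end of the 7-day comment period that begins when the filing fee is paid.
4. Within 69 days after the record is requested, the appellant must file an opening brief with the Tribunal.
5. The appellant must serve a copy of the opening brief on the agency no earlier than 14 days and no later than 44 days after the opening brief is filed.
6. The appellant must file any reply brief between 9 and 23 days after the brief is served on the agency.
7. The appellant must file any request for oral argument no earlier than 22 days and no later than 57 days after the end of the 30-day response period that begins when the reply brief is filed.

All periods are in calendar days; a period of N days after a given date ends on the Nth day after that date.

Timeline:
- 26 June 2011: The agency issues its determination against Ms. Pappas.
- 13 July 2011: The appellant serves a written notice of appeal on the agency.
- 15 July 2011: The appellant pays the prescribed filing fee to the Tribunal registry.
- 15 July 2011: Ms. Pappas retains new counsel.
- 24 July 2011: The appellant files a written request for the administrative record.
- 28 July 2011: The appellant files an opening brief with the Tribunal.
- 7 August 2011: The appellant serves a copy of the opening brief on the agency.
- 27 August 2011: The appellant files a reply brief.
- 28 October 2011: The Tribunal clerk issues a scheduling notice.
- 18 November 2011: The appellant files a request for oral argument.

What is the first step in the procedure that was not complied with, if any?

Step 1 — 5 and 27 days from 26 June 2011 (when the determination is issued) are 1 July 2011 and 23 July 2011 respectively; done 13 July 2011, which is between those dates.
Step 2 — counting 57 days from 13 July 2011 (when the notice of appeal is served) gives a deadline of 8 September 2011; completed 15 July 2011, before the deadline.
Step 3 — counting 68 days from 22 July 2011 (end of the 7-day comment period, which began when the filing fee is paid on 15 July 2011) gives a deadline of 28 September 2011; done 24 July 2011 — timely.
Step 4 — counting 69 days from 24 July 2011 (when the record is requested) gives a deadline of 1 October 2011; 28 July 2011 is within that limit.
Step 5 — 14 and 44 days from 28 July 2011 (when the opening brief is filed) are 11 August 2011 and 10 September 2011 respectively; done 7 August 2011 — 4 days before the window opened.
No need to go further; step 5 was not satisfied.

Step 5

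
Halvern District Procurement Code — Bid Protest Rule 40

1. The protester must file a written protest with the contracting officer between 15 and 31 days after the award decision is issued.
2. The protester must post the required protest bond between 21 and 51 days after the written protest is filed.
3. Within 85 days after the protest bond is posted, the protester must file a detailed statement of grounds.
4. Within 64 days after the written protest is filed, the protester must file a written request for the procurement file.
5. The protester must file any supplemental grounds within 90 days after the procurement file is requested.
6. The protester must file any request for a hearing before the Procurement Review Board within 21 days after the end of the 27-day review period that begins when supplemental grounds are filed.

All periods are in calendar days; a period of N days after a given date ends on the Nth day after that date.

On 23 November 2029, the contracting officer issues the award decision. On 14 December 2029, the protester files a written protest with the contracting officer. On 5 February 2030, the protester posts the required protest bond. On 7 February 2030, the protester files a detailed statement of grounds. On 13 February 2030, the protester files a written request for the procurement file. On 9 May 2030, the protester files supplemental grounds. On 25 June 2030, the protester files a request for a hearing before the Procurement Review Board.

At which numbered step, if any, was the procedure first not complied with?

Step 1: the window is 15–31 days after 23 November 2029 (when the award decision is issued), so 8 December 2029 through 24 December 2029; done 14 December 2029, which is between those dates.
Step 2: the window is 21–51 days after 14 December 2029 (when the written protest is filed), so 4 January 2030 through 3 February 2030; done 5 February 2030 — 2 days after the window closed.

Step 2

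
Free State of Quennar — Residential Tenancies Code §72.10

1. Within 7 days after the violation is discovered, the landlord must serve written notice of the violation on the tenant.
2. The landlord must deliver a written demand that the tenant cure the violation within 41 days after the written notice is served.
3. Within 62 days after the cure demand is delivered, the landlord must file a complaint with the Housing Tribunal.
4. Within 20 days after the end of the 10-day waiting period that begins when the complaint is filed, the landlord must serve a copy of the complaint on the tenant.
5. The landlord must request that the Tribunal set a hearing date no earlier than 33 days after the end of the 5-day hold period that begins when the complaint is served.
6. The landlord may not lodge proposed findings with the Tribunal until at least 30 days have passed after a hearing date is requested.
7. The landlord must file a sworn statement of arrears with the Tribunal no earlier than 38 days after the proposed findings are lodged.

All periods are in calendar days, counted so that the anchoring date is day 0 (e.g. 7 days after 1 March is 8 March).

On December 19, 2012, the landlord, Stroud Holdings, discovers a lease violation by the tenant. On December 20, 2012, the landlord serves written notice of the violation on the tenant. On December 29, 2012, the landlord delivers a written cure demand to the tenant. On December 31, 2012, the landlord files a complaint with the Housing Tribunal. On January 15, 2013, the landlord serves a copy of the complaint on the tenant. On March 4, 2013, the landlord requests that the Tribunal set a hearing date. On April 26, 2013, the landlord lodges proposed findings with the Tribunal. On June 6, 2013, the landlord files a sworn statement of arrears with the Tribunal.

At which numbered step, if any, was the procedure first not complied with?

Step 1: 7 days after December 19, 2012 (when the violation is discovered) is December 26, 2012; December 20, 2012 is within that limit.
Step 2: 41 days after December 20, 2012 (when the written notice is served) is January 30, 2013; December 29, 2012 is within that limit.
Step 3: 62 days after December 29, 2012 (when the cure demand is delivered) is March 1, 2013; December 31, 2012 is within that limit.
Step 4: 20 days after January 10, 2013 (end of the 10-day waiting period, which began when the complaint is filed on December 31, 2012) is January 30, 2013; January 15, 2013 is within that limit.
Step 5: the earliest permitted date is 33 days after January 20, 2013 (end of the 5-day hold period, which began when the complaint is served on January 15, 2013), i.e. February 22, 2013; done March 4, 2013 — permitted.
Step 6: the earliest permitted date is 30 days after March 4, 2013 (when a hearing date is requested), i.e. April 3, 2013; done April 26, 2013 — permitted.
Step 7: the earliest permitted date is 38 days after April 26, 2013 (when the proposed findings are lodged), i.e. June 3, 2013; done June 6, 2013 — permitted.

None — every step was satisfied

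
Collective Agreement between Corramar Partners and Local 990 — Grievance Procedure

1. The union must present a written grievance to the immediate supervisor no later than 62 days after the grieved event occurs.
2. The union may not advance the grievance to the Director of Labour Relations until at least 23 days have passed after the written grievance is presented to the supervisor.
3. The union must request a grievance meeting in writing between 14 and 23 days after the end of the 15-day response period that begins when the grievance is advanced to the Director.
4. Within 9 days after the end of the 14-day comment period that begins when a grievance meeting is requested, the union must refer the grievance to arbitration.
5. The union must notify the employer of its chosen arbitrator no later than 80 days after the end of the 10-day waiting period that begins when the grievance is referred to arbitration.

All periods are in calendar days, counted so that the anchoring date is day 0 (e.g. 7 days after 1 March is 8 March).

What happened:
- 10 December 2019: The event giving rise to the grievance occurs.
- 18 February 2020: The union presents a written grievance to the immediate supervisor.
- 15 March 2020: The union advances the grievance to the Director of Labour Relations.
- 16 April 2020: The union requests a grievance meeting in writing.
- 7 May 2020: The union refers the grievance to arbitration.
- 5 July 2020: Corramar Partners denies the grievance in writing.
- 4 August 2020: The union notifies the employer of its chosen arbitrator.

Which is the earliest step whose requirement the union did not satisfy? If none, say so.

Step 1: 62 days after 10 December 2019 (when the grieved event occurs) is 10 February 2020; done 18 February 2020 — 8 days late.

Step 1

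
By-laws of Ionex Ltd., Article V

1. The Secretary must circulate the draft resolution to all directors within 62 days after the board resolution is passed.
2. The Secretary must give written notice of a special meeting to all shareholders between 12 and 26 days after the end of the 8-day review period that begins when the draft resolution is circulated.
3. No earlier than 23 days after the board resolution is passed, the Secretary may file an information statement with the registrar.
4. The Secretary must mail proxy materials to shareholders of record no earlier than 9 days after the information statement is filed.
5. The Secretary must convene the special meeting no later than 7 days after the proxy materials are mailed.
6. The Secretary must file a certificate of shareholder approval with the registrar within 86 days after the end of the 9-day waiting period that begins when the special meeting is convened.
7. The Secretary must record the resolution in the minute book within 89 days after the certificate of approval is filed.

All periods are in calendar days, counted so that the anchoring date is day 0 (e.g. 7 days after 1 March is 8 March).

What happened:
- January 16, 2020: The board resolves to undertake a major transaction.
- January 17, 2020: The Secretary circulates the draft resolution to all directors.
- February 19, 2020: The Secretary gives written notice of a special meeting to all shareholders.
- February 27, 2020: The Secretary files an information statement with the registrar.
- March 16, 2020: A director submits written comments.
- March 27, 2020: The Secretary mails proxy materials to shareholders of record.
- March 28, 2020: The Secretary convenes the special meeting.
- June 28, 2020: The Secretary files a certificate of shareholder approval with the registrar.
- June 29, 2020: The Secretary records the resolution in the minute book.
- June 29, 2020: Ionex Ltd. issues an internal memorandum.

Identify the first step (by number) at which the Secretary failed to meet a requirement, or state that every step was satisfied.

None — every step was satisfied

Step 1 — counting 62 days from January 16, 2020 (when the board resolution is passed) gives a deadline of March 18, 2020; completed January 17, 2020, before the deadline.
Step 2 — 12 and 26 days from January 25, 2020 (end of the 8-day review period, which began when the draft resolution is circulated on January 17, 2020) are February 6, 2020 and February 20, 2020 respectively; done February 19, 2020 — within the window.
Step 3 — must wait 23 days from January 16, 2020 (when the board resolution is passed), so not before February 8, 2020; done February 27, 2020, after the minimum wait.
Step 4 — must wait 9 days from February 27, 2020 (when the information statement is filed), so not before March 7, 2020; done March 27, 2020, after the minimum wait.
Step 5 — counting 7 days from March 27, 2020 (when the proxy materials are mailed) gives a deadline of April 3, 2020; March 28, 2020 is within that limit.
Step 6 — counting 86 days from April 6, 2020 (end of the 9-day waiting period, which began when the special meeting is convened on March 28, 2020) gives a deadline of July 1, 2020; June 28, 2020 is within that limit.
Step 7 — counting 89 days from June 28, 2020 (when the certificate of approval is filed) gives a deadline of September 25, 2020; done June 29, 2020 — timely.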